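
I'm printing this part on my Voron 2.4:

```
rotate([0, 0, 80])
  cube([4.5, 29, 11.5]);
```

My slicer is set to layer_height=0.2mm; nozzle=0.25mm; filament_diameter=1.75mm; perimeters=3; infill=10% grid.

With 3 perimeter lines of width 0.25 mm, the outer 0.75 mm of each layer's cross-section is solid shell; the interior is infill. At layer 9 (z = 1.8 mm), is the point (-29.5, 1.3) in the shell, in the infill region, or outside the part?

At z = 1.8 mm: the cube is present — its section is the full 4.5×29 rectangle; (rotated 80° about Z; rotation is an isometry so areas/perimeters/island counts are preserved). Overall, the cross-section is a single solid region. Undo the 80° rotation: the query point maps to (-3.842, 29.278) in the un-rotated model frame. The nearest boundary edge runs (4.50, 29.00)→(0.00, 29.00); distance from the point to it = 3.85 mm. The point is not inside any of the regions above, so it lies outside the cross-section (3.85 mm from the nearest boundary).

outside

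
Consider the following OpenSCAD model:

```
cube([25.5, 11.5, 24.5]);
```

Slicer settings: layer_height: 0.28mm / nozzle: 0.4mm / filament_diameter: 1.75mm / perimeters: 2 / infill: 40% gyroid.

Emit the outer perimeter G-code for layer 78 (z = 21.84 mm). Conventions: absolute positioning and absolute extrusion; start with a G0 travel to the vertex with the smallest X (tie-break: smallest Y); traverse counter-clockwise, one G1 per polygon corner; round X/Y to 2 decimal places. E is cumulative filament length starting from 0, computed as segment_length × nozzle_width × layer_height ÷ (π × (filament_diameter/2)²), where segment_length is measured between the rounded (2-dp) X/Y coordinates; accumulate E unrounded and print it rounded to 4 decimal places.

G0 X0.00 Y0.00 Z21.84
G1 X25.50 Y0.00 E1.1874
G1 X25.50 Y11.50 E1.7229
G1 X0.00 Y11.50 E2.9103
G1 X0.00 Y0.00 E3.4457

At z = 21.84 mm: the 25.5×11.5 cube contributes its full rectangle. The outline is a single polygon with 4 vertices. Extrusion per mm of travel: 0.4 × 0.28 / (π × 0.875²) = 0.046564. Accumulating E over each segment gives final E = 3.4457.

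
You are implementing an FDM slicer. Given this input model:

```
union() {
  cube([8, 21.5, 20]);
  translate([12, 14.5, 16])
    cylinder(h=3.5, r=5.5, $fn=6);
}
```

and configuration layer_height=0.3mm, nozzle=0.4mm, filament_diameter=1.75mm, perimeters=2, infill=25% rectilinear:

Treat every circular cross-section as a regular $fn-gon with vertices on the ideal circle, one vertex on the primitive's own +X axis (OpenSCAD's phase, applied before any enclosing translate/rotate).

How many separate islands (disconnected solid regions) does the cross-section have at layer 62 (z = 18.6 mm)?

At z = 18.6 mm: the cube (footprint 8×21.5) is included at this height; the cylinder at (12, 14.5): section is a regular 6-gon, circumradius r=5.5; Merging all regions: the regions partially overlap (shared area 3.90 mm²), so overlapping operands fuse into one piece — 1 connected region. Overall, the cross-section is a single solid region. Island count = 1.

1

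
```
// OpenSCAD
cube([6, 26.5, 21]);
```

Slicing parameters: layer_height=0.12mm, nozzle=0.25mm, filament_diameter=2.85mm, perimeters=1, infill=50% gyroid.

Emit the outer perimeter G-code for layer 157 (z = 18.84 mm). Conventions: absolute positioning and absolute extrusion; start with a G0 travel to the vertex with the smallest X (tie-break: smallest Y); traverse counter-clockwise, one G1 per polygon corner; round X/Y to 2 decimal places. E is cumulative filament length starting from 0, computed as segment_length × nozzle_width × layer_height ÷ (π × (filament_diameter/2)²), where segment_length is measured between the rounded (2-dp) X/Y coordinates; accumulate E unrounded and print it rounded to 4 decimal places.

G0 X0.00 Y0.00 Z18.84
G1 X6.00 Y0.00 E0.0282
G1 X6.00 Y26.50 E0.1528
G1 X0.00 Y26.50 E0.1811
G1 X0.00 Y0.00 E0.3057

At z = 18.84 mm: the cube is present — its section is the full 6×26.5 rectangle. The outline is a single polygon with 4 vertices. Extrusion per mm of travel: 0.25 × 0.12 / (π × 1.425²) = 0.004703. Accumulating E over each segment gives final E = 0.3057.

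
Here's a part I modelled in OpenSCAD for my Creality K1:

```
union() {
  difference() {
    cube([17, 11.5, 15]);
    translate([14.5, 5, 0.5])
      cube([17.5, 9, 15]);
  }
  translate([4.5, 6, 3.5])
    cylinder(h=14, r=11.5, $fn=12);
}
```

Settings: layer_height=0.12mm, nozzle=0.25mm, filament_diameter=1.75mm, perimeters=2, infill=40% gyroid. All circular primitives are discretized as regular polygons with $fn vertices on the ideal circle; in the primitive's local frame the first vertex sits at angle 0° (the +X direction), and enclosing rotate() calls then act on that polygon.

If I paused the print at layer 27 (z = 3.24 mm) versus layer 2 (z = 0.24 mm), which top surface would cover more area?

Layer 27 (z = 3.24): the cube is present — its section is the full 17×11.5 rectangle (area 195.50 mm²); the cube at (14.5, 5) (footprint 17.5×9) is included at this height (area 157.50 mm²); Taking the first minus the rest: starting from the 17×11.5 cube (195.50 mm²), the 17.5×9 cube at (14.5, 5) partially overlaps it — only the 16.25 mm² overlap (of its 157.50 mm²) is removed, clipping the outline — area = 179.25 mm²; the cylinder at (4.5, 6) is absent (z outside [3.5, 17.5]); Taking the union: only the result so far is present, so the union is just that shape — area = 179.25 mm². So its area = 179.25 mm². Layer 2 (z = 0.24): the 17×11.5 cube contributes its full rectangle (area 195.50 mm²); the cube at (14.5, 5) is absent (z outside [0.5, 15.5]); Taking the first minus the rest: none of the subtracted shapes is present at this height, so the 17×11.5 cube is unchanged — area = 195.50 mm²; the cylinder at (4.5, 6) does not reach this height (z outside [3.5, 17.5]); Combining (union): only the result so far is present, so the union is just that shape — area = 195.50 mm². So its area = 195.50 mm². Layer 2 is larger (195.50 vs 179.25 mm²).

layer 2 (z = 0.24 mm)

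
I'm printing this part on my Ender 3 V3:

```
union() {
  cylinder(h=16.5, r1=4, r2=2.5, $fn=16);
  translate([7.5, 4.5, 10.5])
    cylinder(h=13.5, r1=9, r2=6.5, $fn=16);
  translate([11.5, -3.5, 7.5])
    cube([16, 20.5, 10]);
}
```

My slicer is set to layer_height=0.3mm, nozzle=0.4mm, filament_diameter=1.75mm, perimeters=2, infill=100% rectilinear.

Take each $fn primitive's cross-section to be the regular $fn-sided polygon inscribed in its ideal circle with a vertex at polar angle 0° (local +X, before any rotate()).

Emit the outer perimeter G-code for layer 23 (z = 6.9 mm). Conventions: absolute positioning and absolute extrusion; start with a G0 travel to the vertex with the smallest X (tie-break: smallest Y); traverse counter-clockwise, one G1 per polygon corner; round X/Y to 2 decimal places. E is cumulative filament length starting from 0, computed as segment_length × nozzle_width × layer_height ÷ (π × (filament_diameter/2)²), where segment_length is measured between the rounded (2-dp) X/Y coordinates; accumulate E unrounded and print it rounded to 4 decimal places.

At z = 6.9 mm: the cone contributes a regular 16-gon of circumradius 3.373 (interpolated between r1=4 and r2=2.5 at t=0.418); the cone at (7.5, 4.5) is not intersected at this z (z outside [10.5, 24]); the cube at (11.5, -3.5) is absent (z outside [7.5, 17.5]); Combining (union): only the cone is present, so the union is just that shape — 1 connected region. The outline is a single polygon with 16 vertices. Extrusion per mm of travel: 0.4 × 0.3 / (π × 0.875²) = 0.049890. Accumulating E over each segment gives final E = 1.0503.

G0 X-3.37 Y0.00 Z6.90
G1 X-3.12 Y-1.29 E0.0656
G1 X-2.38 Y-2.38 E0.1313
G1 X-1.29 Y-3.12 E0.1970
G1 X0.00 Y-3.37 E0.2626
G1 X1.29 Y-3.12 E0.3281
G1 X2.38 Y-2.38 E0.3939
G1 X3.12 Y-1.29 E0.4596
G1 X3.37 Y0.00 E0.5251
G1 X3.12 Y1.29 E0.5907
G1 X2.38 Y2.38 E0.6564
G1 X1.29 Y3.12 E0.7221
G1 X0.00 Y3.37 E0.7877
G1 X-1.29 Y3.12 E0.8533
G1 X-2.38 Y2.38 E0.9190
G1 X-3.12 Y1.29 E0.9847
G1 X-3.37 Y0.00 E1.0503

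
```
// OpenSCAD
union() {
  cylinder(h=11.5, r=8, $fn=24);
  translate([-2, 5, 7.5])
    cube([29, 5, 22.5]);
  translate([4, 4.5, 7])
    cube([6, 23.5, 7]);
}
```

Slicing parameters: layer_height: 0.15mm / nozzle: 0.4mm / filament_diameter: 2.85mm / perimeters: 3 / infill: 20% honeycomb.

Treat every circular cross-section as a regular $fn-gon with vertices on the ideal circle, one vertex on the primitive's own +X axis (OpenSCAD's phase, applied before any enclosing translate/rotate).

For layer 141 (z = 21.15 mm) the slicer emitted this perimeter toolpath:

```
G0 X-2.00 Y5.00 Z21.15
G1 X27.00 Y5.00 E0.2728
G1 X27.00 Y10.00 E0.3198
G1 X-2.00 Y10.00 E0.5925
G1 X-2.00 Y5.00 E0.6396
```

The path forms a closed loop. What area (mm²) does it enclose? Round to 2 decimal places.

Apply the shoelace formula to the sequence of (X, Y) vertices; enclosed area = 145.00 mm².

145.00 mm²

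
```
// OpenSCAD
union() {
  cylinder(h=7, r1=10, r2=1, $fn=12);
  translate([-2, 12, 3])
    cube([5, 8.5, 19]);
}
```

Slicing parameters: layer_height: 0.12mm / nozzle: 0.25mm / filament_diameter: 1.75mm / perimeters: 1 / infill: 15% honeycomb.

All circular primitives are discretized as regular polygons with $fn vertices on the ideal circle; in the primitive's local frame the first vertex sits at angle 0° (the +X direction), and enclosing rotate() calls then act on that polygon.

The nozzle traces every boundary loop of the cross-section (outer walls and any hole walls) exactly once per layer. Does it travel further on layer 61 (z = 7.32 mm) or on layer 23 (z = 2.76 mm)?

layer 23 (z = 2.76 mm)

Layer 61 (z = 7.32): the cone does not reach this height (z outside [0, 7]); the cube at (-2, 12) (footprint 5×8.5) is included at this height (perimeter 27.00 mm); Taking the union: only the 5×8.5 cube at (-2, 12) is present, so the union is just that shape — boundary = 27.00 mm. So its perimeter = 27.00 mm. Layer 23 (z = 2.76): the cone (r1=10→r2=1) has section circumradius 6.451 here — a regular 12-gon (perimeter = 2·12·6.451·sin(180°/12) = 40.07 mm); the cube at (-2, 12) does not reach this height (z outside [3, 22]); Merging all regions: only the cone is present, so the union is just that shape — boundary = 40.07 mm. So its perimeter = 40.07 mm. Layer 23 is larger (40.07 vs 27.00 mm).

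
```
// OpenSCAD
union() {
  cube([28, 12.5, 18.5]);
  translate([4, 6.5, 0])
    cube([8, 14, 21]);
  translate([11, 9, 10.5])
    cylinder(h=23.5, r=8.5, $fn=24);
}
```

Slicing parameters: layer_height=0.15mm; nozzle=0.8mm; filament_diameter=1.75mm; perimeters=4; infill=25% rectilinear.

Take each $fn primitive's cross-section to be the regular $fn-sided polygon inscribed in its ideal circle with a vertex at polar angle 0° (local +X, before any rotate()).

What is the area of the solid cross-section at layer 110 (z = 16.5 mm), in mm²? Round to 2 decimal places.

At z = 16.5 mm: the cube is present — its section is the full 28×12.5 rectangle (area 350.00 mm²); the 8×14 cube at (4, 6.5) contributes its full rectangle (area 112.00 mm²); the cylinder at (11, 9): section is a regular 24-gon, circumradius r=8.5 (area = (24/2)·8.500²·sin(360°/24) = 224.40 mm²); Merging all regions: the regions partially overlap — summed areas 686.40 mm² minus the doubly-counted overlap 249.46 mm² gives 436.93 mm² — area = 436.93 mm². Overall, the cross-section is a single solid region. Net area = 436.93 mm².

436.93 mm²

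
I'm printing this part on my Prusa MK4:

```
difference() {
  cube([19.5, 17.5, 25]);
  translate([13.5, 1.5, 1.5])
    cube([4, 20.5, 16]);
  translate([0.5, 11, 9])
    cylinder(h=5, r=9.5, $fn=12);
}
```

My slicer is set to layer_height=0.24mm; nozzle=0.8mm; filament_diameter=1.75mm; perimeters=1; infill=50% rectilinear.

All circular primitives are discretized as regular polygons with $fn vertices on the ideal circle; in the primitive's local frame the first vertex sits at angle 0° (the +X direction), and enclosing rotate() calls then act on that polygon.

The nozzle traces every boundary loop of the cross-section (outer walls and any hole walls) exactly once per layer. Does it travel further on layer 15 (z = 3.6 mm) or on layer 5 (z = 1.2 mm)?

layer 15 (z = 3.6 mm)

Layer 15 (z = 3.6): the cube is present — its section is the full 19.5×17.5 rectangle (perimeter 74.00 mm); the cube at (13.5, 1.5) is present — its section is the full 4×20.5 rectangle (perimeter 49.00 mm); the cylinder at (0.5, 11) is not intersected at this z (z outside [9, 14]); Taking the first minus the rest: starting from the 19.5×17.5 cube, the 4×20.5 cube at (13.5, 1.5) partially overlaps it — only the 64.00 mm² overlap (of its 82.00 mm²) is removed, clipping the outline — boundary = 106.00 mm. So its perimeter = 106.00 mm. Layer 5 (z = 1.2): the cube is present — its section is the full 19.5×17.5 rectangle (perimeter 74.00 mm); the cube at (13.5, 1.5) does not reach this height (z outside [1.5, 17.5]); the cylinder at (0.5, 11) is absent (z outside [9, 14]); Taking the first minus the rest: none of the subtracted shapes is present at this height, so the 19.5×17.5 cube is unchanged — boundary = 74.00 mm. So its perimeter = 74.00 mm. Layer 15 is larger (106.00 vs 74.00 mm).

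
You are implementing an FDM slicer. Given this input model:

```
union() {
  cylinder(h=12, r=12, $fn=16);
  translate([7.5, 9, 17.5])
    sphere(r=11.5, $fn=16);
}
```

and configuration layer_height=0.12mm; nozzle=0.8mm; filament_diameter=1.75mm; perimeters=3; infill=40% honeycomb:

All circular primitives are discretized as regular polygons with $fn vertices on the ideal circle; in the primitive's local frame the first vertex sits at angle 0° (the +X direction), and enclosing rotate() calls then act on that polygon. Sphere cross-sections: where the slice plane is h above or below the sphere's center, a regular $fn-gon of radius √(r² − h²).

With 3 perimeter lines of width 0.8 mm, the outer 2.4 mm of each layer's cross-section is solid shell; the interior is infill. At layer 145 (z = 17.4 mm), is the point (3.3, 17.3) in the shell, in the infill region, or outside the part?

shell

At z = 17.4 mm: the cylinder is absent (z outside [0, 12]); the r=11.5 sphere at (7.5, 9) contributes a regular 16-gon of circumradius √(11.5²−0.1²) = 11.500; Combining (union): only the r=11.5 sphere at (7.5, 9) is present, so the union is just that shape — 1 connected region. Overall, the cross-section is a single solid region. The nearest boundary edge runs (3.10, 19.62)→(-0.63, 17.13); distance from the point to it = 2.04 mm. The point is inside the cross-section, 2.04 mm from the nearest boundary — within the 2.4 mm shell band (3 × 0.8).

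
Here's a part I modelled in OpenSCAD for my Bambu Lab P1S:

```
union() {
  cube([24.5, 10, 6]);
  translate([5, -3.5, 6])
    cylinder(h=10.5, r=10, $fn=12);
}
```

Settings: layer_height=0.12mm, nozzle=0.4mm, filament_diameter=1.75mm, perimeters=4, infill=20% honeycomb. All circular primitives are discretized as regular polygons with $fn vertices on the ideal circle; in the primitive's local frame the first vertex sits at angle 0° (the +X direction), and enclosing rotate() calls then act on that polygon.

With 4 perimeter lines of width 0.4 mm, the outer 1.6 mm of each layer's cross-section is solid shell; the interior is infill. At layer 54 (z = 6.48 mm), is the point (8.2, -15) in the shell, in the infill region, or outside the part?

outside

At z = 6.48 mm: the cube does not reach this height (z outside [0, 6]); the r=10 cylinder at (5, -3.5) gives a regular 12-gon of circumradius 10 (constant along its height); Merging all regions: only the r=10 cylinder at (5, -3.5) is present, so the union is just that shape — 1 connected region. Overall, the cross-section is a single solid region. The nearest boundary edge runs (5.00, -13.50)→(10.00, -12.16); distance from the point to it = 2.28 mm. The point is not inside any of the regions above, so it lies outside the cross-section (2.28 mm from the nearest boundary).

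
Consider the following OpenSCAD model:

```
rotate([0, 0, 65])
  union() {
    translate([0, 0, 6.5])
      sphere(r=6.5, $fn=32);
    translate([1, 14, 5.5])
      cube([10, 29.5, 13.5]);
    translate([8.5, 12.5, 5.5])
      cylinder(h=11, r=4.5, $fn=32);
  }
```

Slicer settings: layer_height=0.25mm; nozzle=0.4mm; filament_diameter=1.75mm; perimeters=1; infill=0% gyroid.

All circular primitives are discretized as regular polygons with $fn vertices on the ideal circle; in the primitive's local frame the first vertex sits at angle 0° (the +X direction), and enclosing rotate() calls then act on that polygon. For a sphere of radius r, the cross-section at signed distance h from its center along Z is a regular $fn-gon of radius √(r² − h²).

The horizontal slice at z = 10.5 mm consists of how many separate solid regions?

2

At z = 10.5 mm: the sphere: section is a regular 32-gon, circumradius = √(r²−h²) = √(6.5²−4²) = 5.123; the cube at (1, 14) (footprint 10×29.5) is included at this height; the r=4.5 cylinder at (8.5, 12.5) contributes a regular 32-gon of circumradius 4.5; Combining (union): the regions partially overlap (shared area 16.06 mm²), so overlapping operands fuse into one piece — 2 connected regions; (rotated 65° about Z; rotation is an isometry so areas/perimeters/island counts are preserved). The result has 2 disconnected regions.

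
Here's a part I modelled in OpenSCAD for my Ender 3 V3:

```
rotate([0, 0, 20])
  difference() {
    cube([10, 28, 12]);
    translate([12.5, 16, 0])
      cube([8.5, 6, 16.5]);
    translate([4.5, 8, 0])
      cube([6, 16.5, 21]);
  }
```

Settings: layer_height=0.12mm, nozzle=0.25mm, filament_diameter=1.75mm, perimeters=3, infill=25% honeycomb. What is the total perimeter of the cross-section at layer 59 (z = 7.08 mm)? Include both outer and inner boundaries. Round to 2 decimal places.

87.00 mm

At z = 7.08 mm: the cube (footprint 10×28) is included at this height (perimeter 76.00 mm); the cube at (12.5, 16) is present — its section is the full 8.5×6 rectangle (perimeter 29.00 mm); the cube at (4.5, 8) (footprint 6×16.5) is included at this height (perimeter 45.00 mm); After the difference (first − rest): starting from the 10×28 cube, the 8.5×6 cube at (12.5, 16) misses the remaining region (no effect); the 6×16.5 cube at (4.5, 8) partially overlaps it — only the 90.75 mm² overlap (of its 99.00 mm²) is removed, clipping the outline — boundary = 87.00 mm; (rotated 20° about Z; rotation is an isometry so areas/perimeters/island counts are preserved). Overall, the cross-section is a single solid region. Total boundary length (outer) = 87.00 mm.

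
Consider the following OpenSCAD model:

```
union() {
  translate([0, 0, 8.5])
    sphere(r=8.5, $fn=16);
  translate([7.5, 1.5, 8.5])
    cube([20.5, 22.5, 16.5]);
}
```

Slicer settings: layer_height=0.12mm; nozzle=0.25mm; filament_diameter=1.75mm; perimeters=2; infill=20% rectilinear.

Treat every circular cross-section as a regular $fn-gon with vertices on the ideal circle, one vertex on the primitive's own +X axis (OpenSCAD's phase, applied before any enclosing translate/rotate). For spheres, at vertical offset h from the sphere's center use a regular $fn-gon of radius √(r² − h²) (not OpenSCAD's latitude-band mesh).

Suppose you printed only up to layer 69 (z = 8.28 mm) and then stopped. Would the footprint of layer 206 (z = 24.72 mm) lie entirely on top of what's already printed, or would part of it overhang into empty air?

Compare the two slices. At z = 8.28: the r=8.5 sphere slices to a regular 16-gon of circumradius 8.497 (√(r²−h²) with h=0.22 from center) (area = (16/2)·8.497²·sin(360°/16) = 221.04 mm²); the cube at (7.5, 1.5) does not reach this height (z outside [8.5, 25]); Merging all regions: only the r=8.5 sphere is present, so the union is just that shape — area = 221.04 mm². At z = 24.72: the sphere is absent (|z−center|=16.220 > r=8.5); the 20.5×22.5 cube at (7.5, 1.5) contributes its full rectangle (area 461.25 mm²); Taking the union: only the 20.5×22.5 cube at (7.5, 1.5) is present, so the union is just that shape — area = 461.25 mm². Checking containment: at z = 24.72 the cross-section extends beyond the z = 8.28 cross-section by about 460.24 mm².

part overhangs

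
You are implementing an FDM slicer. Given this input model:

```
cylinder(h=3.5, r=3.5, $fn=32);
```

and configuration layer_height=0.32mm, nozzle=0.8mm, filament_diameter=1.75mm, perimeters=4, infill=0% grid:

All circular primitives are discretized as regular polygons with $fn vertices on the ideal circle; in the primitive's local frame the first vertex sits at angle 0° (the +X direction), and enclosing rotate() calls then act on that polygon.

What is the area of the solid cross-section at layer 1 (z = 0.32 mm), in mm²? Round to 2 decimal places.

38.24 mm²

At z = 0.32 mm: the r=3.5 cylinder gives a regular 32-gon of circumradius 3.5 (constant along its height) (area = (32/2)·3.500²·sin(360°/32) = 38.24 mm²). Overall, the cross-section is a single solid region. Net area = 38.24 mm².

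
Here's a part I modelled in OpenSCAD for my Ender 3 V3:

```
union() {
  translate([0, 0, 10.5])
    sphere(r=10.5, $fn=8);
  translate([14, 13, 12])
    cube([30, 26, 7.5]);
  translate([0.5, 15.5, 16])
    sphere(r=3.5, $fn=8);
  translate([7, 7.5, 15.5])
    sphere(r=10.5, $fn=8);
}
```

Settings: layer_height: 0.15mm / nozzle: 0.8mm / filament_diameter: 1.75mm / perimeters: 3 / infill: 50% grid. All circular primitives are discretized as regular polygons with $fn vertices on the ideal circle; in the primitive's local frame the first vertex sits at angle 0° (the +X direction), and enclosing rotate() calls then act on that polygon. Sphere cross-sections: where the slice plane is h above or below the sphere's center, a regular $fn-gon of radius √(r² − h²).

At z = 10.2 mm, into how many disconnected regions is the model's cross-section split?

1

At z = 10.2 mm: the r=10.5 sphere contributes a regular 8-gon of circumradius √(10.5²−0.3²) = 10.496; the cube at (14, 13) is absent (z outside [12, 19.5]); the sphere at (0.5, 15.5) is not intersected at this z (|z−center|=5.800 > r=3.5); the r=10.5 sphere at (7, 7.5) contributes a regular 8-gon of circumradius √(10.5²−5.3²) = 9.064; Combining (union): the regions partially overlap (shared area 90.58 mm²), so overlapping operands fuse into one piece — 1 connected region. The result has 1 disconnected region.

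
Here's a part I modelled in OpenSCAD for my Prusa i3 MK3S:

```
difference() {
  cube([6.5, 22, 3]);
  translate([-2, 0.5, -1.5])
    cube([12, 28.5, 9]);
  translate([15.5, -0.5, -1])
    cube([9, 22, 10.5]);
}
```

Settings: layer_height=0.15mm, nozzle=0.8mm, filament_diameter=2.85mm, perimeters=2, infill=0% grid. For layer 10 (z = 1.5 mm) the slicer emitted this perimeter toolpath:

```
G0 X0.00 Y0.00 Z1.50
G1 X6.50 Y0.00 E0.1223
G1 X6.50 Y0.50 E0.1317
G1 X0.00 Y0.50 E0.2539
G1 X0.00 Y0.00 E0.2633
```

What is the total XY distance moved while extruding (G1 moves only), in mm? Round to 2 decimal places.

14.00 mm

Sum the Euclidean lengths of each G1 segment: total = 14.00 mm.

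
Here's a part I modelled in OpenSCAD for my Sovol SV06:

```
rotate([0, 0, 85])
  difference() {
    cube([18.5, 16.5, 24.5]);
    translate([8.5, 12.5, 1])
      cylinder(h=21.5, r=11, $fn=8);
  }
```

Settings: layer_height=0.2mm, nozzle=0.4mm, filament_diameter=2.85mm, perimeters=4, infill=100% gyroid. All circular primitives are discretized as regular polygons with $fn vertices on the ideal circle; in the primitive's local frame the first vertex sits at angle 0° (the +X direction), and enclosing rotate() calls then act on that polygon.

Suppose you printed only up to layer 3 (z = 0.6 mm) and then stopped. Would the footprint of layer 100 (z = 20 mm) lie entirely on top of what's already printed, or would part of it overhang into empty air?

entirely on top

Compare the two slices. At z = 0.6: the 18.5×16.5 cube contributes its full rectangle (area 305.25 mm²); the cylinder at (8.5, 12.5) does not reach this height (z outside [1, 22.5]); Taking the first minus the rest: none of the subtracted shapes is present at this height, so the 18.5×16.5 cube is unchanged — area = 305.25 mm²; (rotated 85° about Z; rotation is an isometry so areas/perimeters/island counts are preserved). At z = 20: the 18.5×16.5 cube contributes its full rectangle (area 305.25 mm²); the r=11 cylinder at (8.5, 12.5) gives a regular 8-gon of circumradius 11 (constant along its height) (area = (8/2)·11.000²·sin(360°/8) = 342.24 mm²); Taking the first minus the rest: starting from the 18.5×16.5 cube (305.25 mm²), the r=11 cylinder at (8.5, 12.5) partially overlaps it — only the 235.85 mm² overlap (of its 342.24 mm²) is removed, clipping the outline — area = 69.40 mm²; (rotated 85° about Z; rotation is an isometry so areas/perimeters/island counts are preserved). Checking containment: the cross-section at z = 20 is a subset of the cross-section at z = 0.6.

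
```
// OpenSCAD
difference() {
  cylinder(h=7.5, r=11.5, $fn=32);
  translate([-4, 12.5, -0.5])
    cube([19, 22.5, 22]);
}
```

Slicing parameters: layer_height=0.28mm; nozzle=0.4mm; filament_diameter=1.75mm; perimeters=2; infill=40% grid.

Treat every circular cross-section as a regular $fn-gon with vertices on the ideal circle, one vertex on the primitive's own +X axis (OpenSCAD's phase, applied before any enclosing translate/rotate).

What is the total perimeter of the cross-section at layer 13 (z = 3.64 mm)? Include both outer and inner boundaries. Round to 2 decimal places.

At z = 3.64 mm: the cylinder: section is a regular 32-gon, circumradius r=11.5 (perimeter = 2·32·11.500·sin(180°/32) = 72.14 mm); the 19×22.5 cube at (-4, 12.5) contributes its full rectangle (perimeter 83.00 mm); Subtracting the remaining from the first: starting from the r=11.5 cylinder, the 19×22.5 cube at (-4, 12.5) misses the remaining region (no effect) — boundary = 72.14 mm. Overall, the cross-section is a single solid region. Total boundary length (outer) = 72.14 mm.

72.14 mm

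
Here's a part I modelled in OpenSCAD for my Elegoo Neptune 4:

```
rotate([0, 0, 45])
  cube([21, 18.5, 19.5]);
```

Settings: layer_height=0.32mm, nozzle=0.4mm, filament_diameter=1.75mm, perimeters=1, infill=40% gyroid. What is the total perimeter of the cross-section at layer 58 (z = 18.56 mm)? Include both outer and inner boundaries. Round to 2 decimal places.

79.00 mm

At z = 18.56 mm: the cube is present — its section is the full 21×18.5 rectangle (perimeter 79.00 mm); (whole slice rotated 45° about Z — lengths, areas and connectivity unchanged). Overall, the cross-section is a single solid region. Total boundary length (outer) = 79.00 mm.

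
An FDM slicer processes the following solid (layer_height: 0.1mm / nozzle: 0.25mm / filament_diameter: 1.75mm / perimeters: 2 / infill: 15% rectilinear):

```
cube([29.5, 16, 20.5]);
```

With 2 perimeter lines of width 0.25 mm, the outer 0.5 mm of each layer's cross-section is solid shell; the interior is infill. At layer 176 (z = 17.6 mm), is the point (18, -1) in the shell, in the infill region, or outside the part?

At z = 17.6 mm: the 29.5×16 cube contributes its full rectangle. Overall, the cross-section is a single solid region. The nearest boundary edge runs (0.00, 0.00)→(29.50, 0.00); distance from the point to it = 1.00 mm. The point is not inside any of the regions above, so it lies outside the cross-section (1.00 mm from the nearest boundary).

outside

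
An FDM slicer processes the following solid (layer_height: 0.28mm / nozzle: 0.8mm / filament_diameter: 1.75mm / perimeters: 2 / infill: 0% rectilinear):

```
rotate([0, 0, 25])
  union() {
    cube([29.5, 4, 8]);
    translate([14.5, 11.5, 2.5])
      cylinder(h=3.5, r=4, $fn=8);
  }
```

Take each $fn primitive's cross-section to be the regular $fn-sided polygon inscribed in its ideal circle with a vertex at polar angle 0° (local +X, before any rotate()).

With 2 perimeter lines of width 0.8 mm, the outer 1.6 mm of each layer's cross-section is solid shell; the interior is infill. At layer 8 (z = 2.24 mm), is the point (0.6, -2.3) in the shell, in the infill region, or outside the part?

outside

At z = 2.24 mm: the 29.5×4 cube contributes its full rectangle; the cylinder at (14.5, 11.5) does not reach this height (z outside [2.5, 6]); Combining (union): only the 29.5×4 cube is present, so the union is just that shape — 1 connected region; (whole slice rotated 25° about Z — lengths, areas and connectivity unchanged). Overall, the cross-section is a single solid region. Undo the 25° rotation: the query point maps to (-0.428, -2.338) in the un-rotated model frame. The nearest boundary edge runs (0.00, 0.00)→(29.50, 0.00); distance from the point to it = 2.38 mm. The point is not inside any of the regions above, so it lies outside the cross-section (2.38 mm from the nearest boundary).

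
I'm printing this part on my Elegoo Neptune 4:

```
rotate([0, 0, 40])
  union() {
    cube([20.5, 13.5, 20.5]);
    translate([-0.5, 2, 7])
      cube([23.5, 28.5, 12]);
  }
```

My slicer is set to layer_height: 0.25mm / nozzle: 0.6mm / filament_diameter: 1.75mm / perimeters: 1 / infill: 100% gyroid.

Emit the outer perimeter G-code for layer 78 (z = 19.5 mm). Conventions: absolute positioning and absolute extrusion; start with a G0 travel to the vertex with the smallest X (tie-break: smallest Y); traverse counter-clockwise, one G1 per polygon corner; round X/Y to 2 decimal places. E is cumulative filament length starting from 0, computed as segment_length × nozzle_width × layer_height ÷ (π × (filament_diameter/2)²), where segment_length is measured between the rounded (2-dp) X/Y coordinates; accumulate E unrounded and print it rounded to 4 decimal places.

G0 X-8.68 Y10.34 Z19.50
G1 X0.00 Y0.00 E0.8419
G1 X15.70 Y13.18 E2.1203
G1 X7.03 Y23.52 E2.9618
G1 X-8.68 Y10.34 E4.2406

At z = 19.5 mm: the 20.5×13.5 cube contributes its full rectangle; the cube at (-0.5, 2) is absent (z outside [7, 19]); Merging all regions: only the 20.5×13.5 cube is present, so the union is just that shape — 1 connected region; (rotated 40° about Z; rotation is an isometry so areas/perimeters/island counts are preserved). The outline is a single polygon with 4 vertices. Extrusion per mm of travel: 0.6 × 0.25 / (π × 0.875²) = 0.062363. Accumulating E over each segment gives final E = 4.2406.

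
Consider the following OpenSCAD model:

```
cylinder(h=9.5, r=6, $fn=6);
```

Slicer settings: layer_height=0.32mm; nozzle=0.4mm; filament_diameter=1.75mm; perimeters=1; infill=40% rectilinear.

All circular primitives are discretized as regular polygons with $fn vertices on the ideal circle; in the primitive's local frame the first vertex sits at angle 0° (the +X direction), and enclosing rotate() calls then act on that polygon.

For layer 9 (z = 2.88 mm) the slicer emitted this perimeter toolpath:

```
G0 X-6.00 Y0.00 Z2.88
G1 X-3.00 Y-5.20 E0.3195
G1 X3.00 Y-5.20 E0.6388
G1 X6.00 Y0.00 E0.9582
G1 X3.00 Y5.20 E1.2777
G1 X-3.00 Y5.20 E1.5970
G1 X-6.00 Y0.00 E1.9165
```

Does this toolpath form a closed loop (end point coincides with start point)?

Start point (G0): (-6.00, 0.00). End point (last G1): the path returns to the start — closed.

yes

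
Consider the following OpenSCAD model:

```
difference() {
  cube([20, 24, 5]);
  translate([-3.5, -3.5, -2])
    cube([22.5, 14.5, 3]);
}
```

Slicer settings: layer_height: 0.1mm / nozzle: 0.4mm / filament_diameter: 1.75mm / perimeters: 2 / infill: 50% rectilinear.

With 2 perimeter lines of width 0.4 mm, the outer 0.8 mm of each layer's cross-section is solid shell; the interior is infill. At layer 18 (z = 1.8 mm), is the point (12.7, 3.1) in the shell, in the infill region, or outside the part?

infill

At z = 1.8 mm: the 20×24 cube contributes its full rectangle; the cube at (-3.5, -3.5) is absent (z outside [-2, 1]); Subtracting the remaining from the first: none of the subtracted shapes is present at this height, so the 20×24 cube is unchanged — 1 connected region. Overall, the cross-section is a single solid region. The nearest boundary edge runs (0.00, 0.00)→(20.00, 0.00); distance from the point to it = 3.10 mm. The point is inside the cross-section and 3.10 mm from the nearest boundary — more than the 0.8 mm shell width (2 × 0.4), so it's in the infill interior.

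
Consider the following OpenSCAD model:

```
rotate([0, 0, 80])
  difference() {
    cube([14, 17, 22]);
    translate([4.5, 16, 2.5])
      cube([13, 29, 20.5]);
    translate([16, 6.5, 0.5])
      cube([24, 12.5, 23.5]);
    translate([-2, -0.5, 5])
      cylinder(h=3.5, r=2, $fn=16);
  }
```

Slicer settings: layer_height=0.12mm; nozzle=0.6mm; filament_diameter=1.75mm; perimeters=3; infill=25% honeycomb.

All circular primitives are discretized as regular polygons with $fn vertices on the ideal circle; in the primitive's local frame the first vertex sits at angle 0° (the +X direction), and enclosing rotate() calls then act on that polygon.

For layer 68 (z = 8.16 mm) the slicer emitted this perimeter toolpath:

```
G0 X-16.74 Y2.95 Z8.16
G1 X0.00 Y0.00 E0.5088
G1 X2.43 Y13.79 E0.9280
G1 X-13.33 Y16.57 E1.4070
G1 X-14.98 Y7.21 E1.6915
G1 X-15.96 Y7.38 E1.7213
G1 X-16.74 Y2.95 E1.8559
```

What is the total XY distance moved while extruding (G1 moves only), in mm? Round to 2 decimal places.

Sum the Euclidean lengths of each G1 segment: total = 62.00 mm.

62.00 mm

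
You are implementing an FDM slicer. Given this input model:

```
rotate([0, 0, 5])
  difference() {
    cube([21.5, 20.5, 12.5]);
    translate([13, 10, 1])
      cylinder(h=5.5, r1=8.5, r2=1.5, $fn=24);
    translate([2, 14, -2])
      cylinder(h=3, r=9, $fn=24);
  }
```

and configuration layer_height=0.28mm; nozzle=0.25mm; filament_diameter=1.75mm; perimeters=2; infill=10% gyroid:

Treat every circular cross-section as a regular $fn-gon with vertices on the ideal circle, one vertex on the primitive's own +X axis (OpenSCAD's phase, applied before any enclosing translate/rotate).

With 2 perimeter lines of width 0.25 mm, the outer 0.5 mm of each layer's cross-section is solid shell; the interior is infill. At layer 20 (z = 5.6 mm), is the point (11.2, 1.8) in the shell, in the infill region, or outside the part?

At z = 5.6 mm: the 21.5×20.5 cube contributes its full rectangle; the cone at (13, 10): at t=0.836 of its height the radius interpolates to r₁+(r₂−r₁)t = 2.645, giving a regular 24-gon of that circumradius; the cylinder at (2, 14) is absent (z outside [-2, 1]); Taking the first minus the rest: starting from the 21.5×20.5 cube, the cone at (13, 10) lies wholly inside it (removes its full 21.74 mm² and its 16.57 mm outline becomes a hole wall) — 1 connected region with 1 hole; (rotated 5° about Z; rotation is an isometry so areas/perimeters/island counts are preserved). Overall, the cross-section is one region with 1 hole. Undo the 5° rotation: the query point maps to (11.314, 0.817) in the un-rotated model frame. The nearest boundary edge runs (21.50, 0.00)→(0.00, 0.00); distance from the point to it = 0.82 mm. The point is inside the cross-section and 0.82 mm from the nearest boundary — more than the 0.5 mm shell width (2 × 0.25), so it's in the infill interior.

infill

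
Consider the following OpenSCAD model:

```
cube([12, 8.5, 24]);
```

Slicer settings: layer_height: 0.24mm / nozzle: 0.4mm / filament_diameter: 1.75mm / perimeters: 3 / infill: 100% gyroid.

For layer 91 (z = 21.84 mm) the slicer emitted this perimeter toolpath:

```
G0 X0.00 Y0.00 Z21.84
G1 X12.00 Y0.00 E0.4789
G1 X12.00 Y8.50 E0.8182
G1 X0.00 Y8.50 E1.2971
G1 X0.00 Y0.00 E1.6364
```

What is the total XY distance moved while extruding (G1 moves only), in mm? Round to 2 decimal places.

Sum the Euclidean lengths of each G1 segment: total = 41.00 mm.

41.00 mm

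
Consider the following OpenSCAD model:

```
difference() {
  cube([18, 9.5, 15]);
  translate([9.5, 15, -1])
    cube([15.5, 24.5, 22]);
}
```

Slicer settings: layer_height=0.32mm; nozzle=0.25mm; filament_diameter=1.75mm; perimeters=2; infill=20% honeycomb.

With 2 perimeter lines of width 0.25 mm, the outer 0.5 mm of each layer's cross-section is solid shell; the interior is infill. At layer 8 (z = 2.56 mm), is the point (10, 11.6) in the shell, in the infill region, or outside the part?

outside

At z = 2.56 mm: the cube (footprint 18×9.5) is included at this height; the cube at (9.5, 15) (footprint 15.5×24.5) is included at this height; Subtracting the remaining from the first: starting from the 18×9.5 cube, the 15.5×24.5 cube at (9.5, 15) misses the remaining region (no effect) — 1 connected region. Overall, the cross-section is a single solid region. The nearest boundary edge runs (0.00, 9.50)→(18.00, 9.50); distance from the point to it = 2.10 mm. The point is not inside any of the regions above, so it lies outside the cross-section (2.10 mm from the nearest boundary).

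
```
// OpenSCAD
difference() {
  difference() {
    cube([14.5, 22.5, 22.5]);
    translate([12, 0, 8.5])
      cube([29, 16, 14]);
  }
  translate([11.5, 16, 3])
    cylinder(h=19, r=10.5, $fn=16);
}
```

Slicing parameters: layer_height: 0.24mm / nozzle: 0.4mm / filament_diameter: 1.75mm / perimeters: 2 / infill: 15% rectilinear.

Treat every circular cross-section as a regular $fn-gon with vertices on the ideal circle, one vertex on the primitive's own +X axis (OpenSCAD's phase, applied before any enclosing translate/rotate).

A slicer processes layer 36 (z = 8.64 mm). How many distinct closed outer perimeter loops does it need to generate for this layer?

At z = 8.64 mm: the cube (footprint 14.5×22.5) is included at this height; the cube at (12, 0) is present — its section is the full 29×16 rectangle; After the difference (first − rest): starting from the 14.5×22.5 cube, the 29×16 cube at (12, 0) partially overlaps it — only the 40.00 mm² overlap (of its 464.00 mm²) is removed, clipping the outline — 1 connected region; the r=10.5 cylinder at (11.5, 16) gives a regular 16-gon of circumradius 10.5 (constant along its height); After the difference (first − rest): starting from that combined region, the r=10.5 cylinder at (11.5, 16) partially overlaps it — only the 171.71 mm² overlap (of its 337.53 mm²) is removed, clipping the outline — 1 connected region. The result has 1 disconnected region.

1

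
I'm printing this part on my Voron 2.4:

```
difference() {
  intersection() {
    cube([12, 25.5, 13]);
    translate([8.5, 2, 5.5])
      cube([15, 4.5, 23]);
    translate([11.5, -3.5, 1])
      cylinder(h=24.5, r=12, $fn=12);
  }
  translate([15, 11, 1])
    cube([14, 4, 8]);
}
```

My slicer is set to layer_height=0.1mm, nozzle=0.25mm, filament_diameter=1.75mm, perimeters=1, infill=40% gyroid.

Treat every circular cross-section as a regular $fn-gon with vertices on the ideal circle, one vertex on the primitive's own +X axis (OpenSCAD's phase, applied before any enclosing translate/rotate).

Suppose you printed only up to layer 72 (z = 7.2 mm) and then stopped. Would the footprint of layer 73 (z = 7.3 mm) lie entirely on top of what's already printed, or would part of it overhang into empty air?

entirely on top

Compare the two slices. At z = 7.2: the cube is present — its section is the full 12×25.5 rectangle (area 306.00 mm²); the 15×4.5 cube at (8.5, 2) contributes its full rectangle (area 67.50 mm²); the r=12 cylinder at (11.5, -3.5) contributes a regular 12-gon of circumradius 12 (area = (12/2)·12.000²·sin(360°/12) = 432.00 mm²); Keeping only the common overlap: the 15×4.5 cube at (8.5, 2) partially overlaps the 12×25.5 cube; clipping to the common part keeps 15.75 mm²; the running intersection lies inside the r=12 cylinder at (11.5, -3.5), so it is kept whole — area = 15.75 mm²; the 14×4 cube at (15, 11) contributes its full rectangle (area 56.00 mm²); Subtracting the remaining from the first: starting from that combined region (15.75 mm²), the 14×4 cube at (15, 11) misses the remaining region (no effect) — area = 15.75 mm². At z = 7.3: the cube is present — its section is the full 12×25.5 rectangle (area 306.00 mm²); the 15×4.5 cube at (8.5, 2) contributes its full rectangle (area 67.50 mm²); the cylinder at (11.5, -3.5): section is a regular 12-gon, circumradius r=12 (area = (12/2)·12.000²·sin(360°/12) = 432.00 mm²); Keeping only the common overlap: the 15×4.5 cube at (8.5, 2) partially overlaps the 12×25.5 cube; clipping to the common part keeps 15.75 mm²; the running intersection lies inside the r=12 cylinder at (11.5, -3.5), so it is kept whole — area = 15.75 mm²; the cube at (15, 11) is present — its section is the full 14×4 rectangle (area 56.00 mm²); After the difference (first − rest): starting from that combined region (15.75 mm²), the 14×4 cube at (15, 11) misses the remaining region (no effect) — area = 15.75 mm². Checking containment: the cross-section at z = 7.3 is a subset of the cross-section at z = 7.2.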